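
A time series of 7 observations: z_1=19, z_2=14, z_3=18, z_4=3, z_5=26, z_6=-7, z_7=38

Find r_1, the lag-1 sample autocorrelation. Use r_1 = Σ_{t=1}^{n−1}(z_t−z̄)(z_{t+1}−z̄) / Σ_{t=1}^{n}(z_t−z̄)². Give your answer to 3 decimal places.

Mean z̄ = (19 + 14 + 18 + 3 + 26 − 7 + 38)/7 = 15.8571
Numerator Σ_{t=1}^{6}(z_t−z̄)(z_{t+1}−z̄) = -905.7347
Denominator Σ(z_t−z̄)² = 1298.8571
r_1 = -905.7347 / 1298.8571 = -0.697

-0.697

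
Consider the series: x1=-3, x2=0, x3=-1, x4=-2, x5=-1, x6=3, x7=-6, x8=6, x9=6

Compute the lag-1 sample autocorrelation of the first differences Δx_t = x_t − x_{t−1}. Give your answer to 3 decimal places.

-0.622

First differences Δx: 3, -1, -1, 1, 4, -9, 12, 0
Mean of differences = 1.1250
Numerator Σ(Δx_t−Δx̄)(Δx_{t+1}−Δx̄) = -151.0156
Denominator Σ(Δx_t−Δx̄)² = 242.8750
r_1(Δx) = -151.0156 / 242.8750 = -0.622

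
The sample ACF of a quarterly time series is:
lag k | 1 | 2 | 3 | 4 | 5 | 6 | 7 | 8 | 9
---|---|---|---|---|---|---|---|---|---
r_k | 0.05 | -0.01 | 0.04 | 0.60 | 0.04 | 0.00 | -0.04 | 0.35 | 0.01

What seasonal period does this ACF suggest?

4

The largest autocorrelation is r_4 = 0.60, with a weaker echo at lag 8 (0.35); the remaining lags stay at or below 0.05.
The dominant spike at lag 4 indicates a seasonal period of 4.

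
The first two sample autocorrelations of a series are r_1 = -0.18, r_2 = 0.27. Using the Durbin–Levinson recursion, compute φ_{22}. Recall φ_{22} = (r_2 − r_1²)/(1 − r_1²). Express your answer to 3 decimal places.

φ_{22} = (r_2 − r_1²) / (1 − r_1²)
r_1² = (-0.18)² = 0.0324
Numerator = 0.27 − 0.0324 = 0.2376; denominator = 1 − 0.0324 = 0.9676
φ_{22} = 0.2376 / 0.9676 = 0.246

0.246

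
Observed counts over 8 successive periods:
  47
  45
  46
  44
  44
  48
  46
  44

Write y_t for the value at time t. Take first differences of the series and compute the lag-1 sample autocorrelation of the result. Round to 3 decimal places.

-0.245

First differences Δy: -2, 1, -2, 0, 4, -2, -2
Mean of differences = -0.4286
Numerator Σ(Δy_t−Δȳ)(Δy_{t+1}−Δȳ) = -7.7551
Denominator Σ(Δy_t−Δȳ)² = 31.7143
r_1(Δy) = -7.7551 / 31.7143 = -0.245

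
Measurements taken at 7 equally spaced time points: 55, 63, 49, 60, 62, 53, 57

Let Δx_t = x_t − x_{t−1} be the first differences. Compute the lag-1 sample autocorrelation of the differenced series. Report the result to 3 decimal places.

-0.612

First differences Δx: 8, -14, 11, 2, -9, 4
Mean of differences = 0.3333
Numerator Σ(Δx_t−Δx̄)(Δx_{t+1}−Δx̄) = -294.7778
Denominator Σ(Δx_t−Δx̄)² = 481.3333
r_1(Δx) = -294.7778 / 481.3333 = -0.612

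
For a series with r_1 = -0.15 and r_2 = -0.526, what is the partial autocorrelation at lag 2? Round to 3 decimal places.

-0.561

φ_{22} = (r_2 − r_1²) / (1 − r_1²)
r_1² = (-0.15)² = 0.0225
Numerator = -0.526 − 0.0225 = -0.5485; denominator = 1 − 0.0225 = 0.9775
φ_{22} = -0.5485 / 0.9775 = -0.561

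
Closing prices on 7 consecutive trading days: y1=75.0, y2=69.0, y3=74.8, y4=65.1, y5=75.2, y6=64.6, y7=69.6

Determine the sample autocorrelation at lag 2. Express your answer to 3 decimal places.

0.590

Mean ȳ = (75.0 + 69.0 + 74.8 + 65.1 + 75.2 + 64.6 + 69.6)/7 = 70.4714
Σ(y_t−ȳ)(y_{t+2}−ȳ) = (19.6022) + (7.9037) + (20.4680) + (31.5380) + (-4.1206) = 75.3912
Denominator Σ(y_t−ȳ)² = 127.8543
r_2 = 75.3912 / 127.8543 = 0.590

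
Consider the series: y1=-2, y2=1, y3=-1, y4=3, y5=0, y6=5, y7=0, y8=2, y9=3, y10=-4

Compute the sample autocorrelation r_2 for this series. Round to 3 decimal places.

Mean ȳ = (-2 + 1 − 1 + 3 + 0 + 5 + 0 + 2 + 3 − 4)/10 = 0.7000
Numerator Σ_{t=1}^{8}(y_t−ȳ)(y_{t+2}−ȳ) = 14.7200
Denominator Σ(y_t−ȳ)² = 64.1000
r_2 = 14.7200 / 64.1000 = 0.230

0.230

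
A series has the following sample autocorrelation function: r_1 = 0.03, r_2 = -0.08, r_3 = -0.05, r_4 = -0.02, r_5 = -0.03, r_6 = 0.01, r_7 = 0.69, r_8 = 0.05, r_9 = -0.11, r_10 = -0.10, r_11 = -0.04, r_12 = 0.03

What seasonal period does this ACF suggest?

7

The largest autocorrelation is r_7 = 0.69; the remaining lags stay at or below 0.05.
The dominant spike at lag 7 indicates a seasonal period of 7.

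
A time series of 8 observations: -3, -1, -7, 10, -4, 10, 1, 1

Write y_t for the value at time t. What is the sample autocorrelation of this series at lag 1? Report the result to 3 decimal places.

Mean ȳ = (-3 − 1 − 7 + 10 − 4 + 10 + 1 + 1)/8 = 0.8750
Deviations from mean: -3.8750, -1.8750, -7.8750, 9.1250, -4.8750, 9.1250, 0.1250, 0.1250
Numerator Σ_{t=1}^{7}(y_t−ȳ)(y_{t+1}−ȳ) = -137.6406
Denominator Σ(y_t−ȳ)² = 270.8750
r_1 = -137.6406 / 270.8750 = -0.508

-0.508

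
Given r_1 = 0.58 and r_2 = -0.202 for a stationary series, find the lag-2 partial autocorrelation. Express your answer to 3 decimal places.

-0.811

φ_{22} = (r_2 − r_1²) / (1 − r_1²)
r_1² = (0.58)² = 0.3364
Numerator = -0.202 − 0.3364 = -0.5384; denominator = 1 − 0.3364 = 0.6636
φ_{22} = -0.5384 / 0.6636 = -0.811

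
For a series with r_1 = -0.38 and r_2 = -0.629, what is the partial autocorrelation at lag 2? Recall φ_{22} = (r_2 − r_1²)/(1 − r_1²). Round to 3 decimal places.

-0.904

φ_{22} = (r_2 − r_1²) / (1 − r_1²)
r_1² = (-0.38)² = 0.1444
Numerator = -0.629 − 0.1444 = -0.7734; denominator = 1 − 0.1444 = 0.8556
φ_{22} = -0.7734 / 0.8556 = -0.904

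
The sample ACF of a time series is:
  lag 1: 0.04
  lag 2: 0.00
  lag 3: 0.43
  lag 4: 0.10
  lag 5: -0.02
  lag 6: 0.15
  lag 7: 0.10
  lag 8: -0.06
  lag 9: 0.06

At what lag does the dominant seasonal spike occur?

The largest autocorrelation is r_3 = 0.43, with a weaker echo at lag 6 (0.15); the remaining lags stay at or below 0.10.
The dominant spike at lag 3 indicates a seasonal period of 3.

3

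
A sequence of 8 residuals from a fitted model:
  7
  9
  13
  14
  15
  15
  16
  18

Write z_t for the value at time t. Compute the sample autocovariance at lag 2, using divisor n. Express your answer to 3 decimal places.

1.480

Mean z̄ = (7 + 9 + 13 + 14 + 15 + 15 + 16 + 18)/8 = 13.3750
Σ_{t=1}^{6}(z_t−z̄)(z_{t+2}−z̄) = 11.8438
γ_2 = 11.8438 / 8 = 1.480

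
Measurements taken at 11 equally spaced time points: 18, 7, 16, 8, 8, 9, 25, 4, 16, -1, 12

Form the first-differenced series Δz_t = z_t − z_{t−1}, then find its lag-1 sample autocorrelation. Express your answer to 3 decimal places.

-0.751

First differences Δz: -11, 9, -8, 0, 1, 16, -21, 12, -17, 13
Mean of differences = -0.6000
Numerator Σ(Δz_t−Δz̄)(Δz_{t+1}−Δz̄) = -1173.1600
Denominator Σ(Δz_t−Δz̄)² = 1562.4000
r_1(Δz) = -1173.1600 / 1562.4000 = -0.751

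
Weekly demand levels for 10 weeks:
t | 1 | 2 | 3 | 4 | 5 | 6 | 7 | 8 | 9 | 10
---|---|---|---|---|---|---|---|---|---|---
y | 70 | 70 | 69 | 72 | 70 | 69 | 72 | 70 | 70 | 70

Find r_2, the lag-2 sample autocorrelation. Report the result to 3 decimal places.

Mean ȳ = (70 + 70 + 69 + 72 + 70 + 69 + 72 + 70 + 70 + 70)/10 = 70.2000
Numerator Σ_{t=1}^{8}(y_t−ȳ)(y_{t+2}−ȳ) = -2.4800
Denominator Σ(y_t−ȳ)² = 9.6000
r_2 = -2.4800 / 9.6000 = -0.258

-0.258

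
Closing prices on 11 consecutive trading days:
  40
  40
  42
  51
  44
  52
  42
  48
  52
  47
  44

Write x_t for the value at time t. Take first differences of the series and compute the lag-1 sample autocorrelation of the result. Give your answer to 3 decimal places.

-0.588

First differences Δx: 0, 2, 9, -7, 8, -10, 6, 4, -5, -3
Mean of differences = 0.4000
Numerator Σ(Δx_t−Δx̄)(Δx_{t+1}−Δx̄) = -224.9600
Denominator Σ(Δx_t−Δx̄)² = 382.4000
r_1(Δx) = -224.9600 / 382.4000 = -0.588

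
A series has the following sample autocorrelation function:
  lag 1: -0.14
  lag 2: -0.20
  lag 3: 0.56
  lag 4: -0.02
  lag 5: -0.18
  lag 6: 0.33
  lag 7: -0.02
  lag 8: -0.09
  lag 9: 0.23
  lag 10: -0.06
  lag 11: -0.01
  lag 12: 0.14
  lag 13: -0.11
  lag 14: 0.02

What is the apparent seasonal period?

The largest autocorrelation is r_3 = 0.56, with weaker echoes at lags 6 (0.33) and 9 (0.23); the remaining lags stay at or below 0.14.
The dominant spike at lag 3 indicates a seasonal period of 3.

3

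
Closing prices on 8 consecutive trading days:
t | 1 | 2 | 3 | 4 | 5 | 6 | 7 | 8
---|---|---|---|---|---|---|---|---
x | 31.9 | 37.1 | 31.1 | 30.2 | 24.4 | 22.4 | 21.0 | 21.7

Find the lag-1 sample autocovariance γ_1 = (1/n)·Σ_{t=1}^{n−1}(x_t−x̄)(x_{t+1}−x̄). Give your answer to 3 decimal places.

Mean x̄ = (31.9 + 37.1 + 31.1 + 30.2 + 24.4 + 22.4 + 21.0 + 21.7)/8 = 27.4750
Deviations: 4.4250, 9.6250, 3.6250, 2.7250, -3.0750, -5.0750, -6.4750, -5.7750
Σ_{t=1}^{7}(x_t−x̄)(x_{t+1}−x̄) = 164.8394
γ_1 = 164.8394 / 8 = 20.605

20.605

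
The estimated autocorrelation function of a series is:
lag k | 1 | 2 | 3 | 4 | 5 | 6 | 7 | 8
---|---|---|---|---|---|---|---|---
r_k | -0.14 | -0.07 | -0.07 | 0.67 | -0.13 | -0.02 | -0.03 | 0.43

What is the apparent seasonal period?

The largest autocorrelation is r_4 = 0.67, with a weaker echo at lag 8 (0.43); the remaining lags stay at or below -0.02.
The dominant spike at lag 4 indicates a seasonal period of 4.

4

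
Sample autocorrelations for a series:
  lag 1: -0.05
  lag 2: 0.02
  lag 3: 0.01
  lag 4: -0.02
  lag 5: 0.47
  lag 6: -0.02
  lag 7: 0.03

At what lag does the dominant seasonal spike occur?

5

The largest autocorrelation is r_5 = 0.47; the remaining lags stay at or below 0.03.
The dominant spike at lag 5 indicates a seasonal period of 5.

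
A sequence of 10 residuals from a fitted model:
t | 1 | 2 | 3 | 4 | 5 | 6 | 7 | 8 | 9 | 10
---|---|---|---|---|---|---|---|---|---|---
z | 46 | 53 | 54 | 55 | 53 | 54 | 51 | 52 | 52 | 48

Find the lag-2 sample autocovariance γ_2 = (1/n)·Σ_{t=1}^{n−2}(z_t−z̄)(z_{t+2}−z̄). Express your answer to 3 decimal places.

-0.068

Mean z̄ = (46 + 53 + 54 + 55 + 53 + 54 + 51 + 52 + 52 + 48)/10 = 51.8000
Σ_{t=1}^{8}(z_t−z̄)(z_{t+2}−z̄) = -0.6800
γ_2 = -0.6800 / 10 = -0.068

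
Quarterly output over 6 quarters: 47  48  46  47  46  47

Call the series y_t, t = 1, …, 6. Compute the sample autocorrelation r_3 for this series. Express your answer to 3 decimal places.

-0.382

Mean ȳ = (47 + 48 + 46 + 47 + 46 + 47)/6 = 46.8333
Deviations from mean: 0.1667, 1.1667, -0.8333, 0.1667, -0.8333, 0.1667
Σ(y_t−ȳ)(y_{t+3}−ȳ) = (0.0278) + (-0.9722) + (-0.1389) = -1.0833
Denominator Σ(y_t−ȳ)² = 2.8333
r_3 = -1.0833 / 2.8333 = -0.382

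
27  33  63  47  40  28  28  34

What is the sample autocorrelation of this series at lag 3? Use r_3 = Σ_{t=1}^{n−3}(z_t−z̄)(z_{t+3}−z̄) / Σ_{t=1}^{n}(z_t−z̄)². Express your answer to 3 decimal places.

-0.423

Mean z̄ = (27 + 33 + 63 + 47 + 40 + 28 + 28 + 34)/8 = 37.5000
Deviations from mean: -10.5000, -4.5000, 25.5000, 9.5000, 2.5000, -9.5000, -9.5000, -3.5000
Numerator Σ_{t=1}^{5}(z_t−z̄)(z_{t+3}−z̄) = -452.2500
Denominator Σ(z_t−z̄)² = 1070.0000
r_3 = -452.2500 / 1070.0000 = -0.423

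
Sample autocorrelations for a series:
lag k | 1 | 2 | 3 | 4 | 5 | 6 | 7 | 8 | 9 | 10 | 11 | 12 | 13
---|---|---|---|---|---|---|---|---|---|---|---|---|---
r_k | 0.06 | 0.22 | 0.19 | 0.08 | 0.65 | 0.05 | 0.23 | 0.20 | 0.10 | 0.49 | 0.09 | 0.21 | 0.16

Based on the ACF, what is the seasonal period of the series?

The largest autocorrelation is r_5 = 0.65, with a weaker echo at lag 10 (0.49); the remaining lags stay at or below 0.23.
The dominant spike at lag 5 indicates a seasonal period of 5.

5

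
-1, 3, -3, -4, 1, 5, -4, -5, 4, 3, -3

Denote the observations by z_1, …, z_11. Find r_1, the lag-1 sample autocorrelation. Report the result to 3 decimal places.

-0.120

Mean z̄ = (-1 + 3 − 3 − 4 + 1 + 5 − 4 − 5 + 4 + 3 − 3)/11 = -0.3636
Numerator Σ_{t=1}^{10}(z_t−z̄)(z_{t+1}−z̄) = -16.1322
Denominator Σ(z_t−z̄)² = 134.5455
r_1 = -16.1322 / 134.5455 = -0.120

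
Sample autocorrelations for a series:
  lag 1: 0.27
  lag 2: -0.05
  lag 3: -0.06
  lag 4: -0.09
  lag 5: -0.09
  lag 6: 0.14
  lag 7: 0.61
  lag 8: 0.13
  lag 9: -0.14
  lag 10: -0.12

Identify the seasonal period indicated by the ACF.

The largest autocorrelation is r_7 = 0.61; the remaining lags stay at or below 0.27.
The dominant spike at lag 7 indicates a seasonal period of 7.

7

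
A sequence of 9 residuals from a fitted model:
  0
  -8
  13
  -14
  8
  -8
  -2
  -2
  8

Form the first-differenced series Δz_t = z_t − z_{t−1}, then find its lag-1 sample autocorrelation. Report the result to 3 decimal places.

-0.849

First differences Δz: -8, 21, -27, 22, -16, 6, 0, 10
Mean of differences = 1.0000
Numerator Σ(Δz_t−Δz̄)(Δz_{t+1}−Δz̄) = -1784.0000
Denominator Σ(Δz_t−Δz̄)² = 2102.0000
r_1(Δz) = -1784.0000 / 2102.0000 = -0.849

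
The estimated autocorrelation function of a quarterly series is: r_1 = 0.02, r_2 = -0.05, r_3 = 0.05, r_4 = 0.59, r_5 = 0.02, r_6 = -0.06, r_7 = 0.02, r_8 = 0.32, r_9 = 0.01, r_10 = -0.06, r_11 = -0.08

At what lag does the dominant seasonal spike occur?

The largest autocorrelation is r_4 = 0.59, with a weaker echo at lag 8 (0.32); the remaining lags stay at or below 0.05.
The dominant spike at lag 4 indicates a seasonal period of 4.

4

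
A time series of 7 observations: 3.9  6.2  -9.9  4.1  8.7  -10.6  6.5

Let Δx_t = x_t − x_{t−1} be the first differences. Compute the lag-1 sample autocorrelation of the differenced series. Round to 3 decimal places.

First differences Δx: 2.3, -16.1, 14.0, 4.6, -19.3, 17.1
Mean of differences = 0.4333
Numerator Σ(Δx_t−Δx̄)(Δx_{t+1}−Δx̄) = -609.7478
Denominator Σ(Δx_t−Δx̄)² = 1145.4333
r_1(Δx) = -609.7478 / 1145.4333 = -0.532

-0.532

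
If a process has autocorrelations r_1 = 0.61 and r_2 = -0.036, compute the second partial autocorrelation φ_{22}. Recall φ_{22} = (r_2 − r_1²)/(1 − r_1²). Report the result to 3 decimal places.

-0.650

φ_{22} = (r_2 − r_1²) / (1 − r_1²)
r_1² = (0.61)² = 0.3721
Numerator = -0.036 − 0.3721 = -0.4081; denominator = 1 − 0.3721 = 0.6279
φ_{22} = -0.4081 / 0.6279 = -0.650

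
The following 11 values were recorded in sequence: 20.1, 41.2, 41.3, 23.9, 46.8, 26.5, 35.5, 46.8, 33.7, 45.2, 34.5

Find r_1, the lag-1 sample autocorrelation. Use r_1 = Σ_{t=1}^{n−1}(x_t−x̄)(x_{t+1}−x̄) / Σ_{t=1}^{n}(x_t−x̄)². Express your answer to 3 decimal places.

-0.474

Mean x̄ = (20.1 + 41.2 + 41.3 + 23.9 + 46.8 + 26.5 + 35.5 + 46.8 + 33.7 + 45.2 + 34.5)/11 = 35.9545
Numerator Σ_{t=1}^{10}(x_t−x̄)(x_{t+1}−x̄) = -412.2139
Denominator Σ(x_t−x̄)² = 870.2873
r_1 = -412.2139 / 870.2873 = -0.474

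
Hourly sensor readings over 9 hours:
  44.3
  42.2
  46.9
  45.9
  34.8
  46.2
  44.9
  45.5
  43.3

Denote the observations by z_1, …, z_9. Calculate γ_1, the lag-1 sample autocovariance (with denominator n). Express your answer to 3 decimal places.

-4.011

Mean z̄ = (44.3 + 42.2 + 46.9 + 45.9 + 34.8 + 46.2 + 44.9 + 45.5 + 43.3)/9 = 43.7778
Σ_{t=1}^{8}(z_t−z̄)(z_{t+1}−z̄) = -36.0949
γ_1 = -36.0949 / 9 = -4.011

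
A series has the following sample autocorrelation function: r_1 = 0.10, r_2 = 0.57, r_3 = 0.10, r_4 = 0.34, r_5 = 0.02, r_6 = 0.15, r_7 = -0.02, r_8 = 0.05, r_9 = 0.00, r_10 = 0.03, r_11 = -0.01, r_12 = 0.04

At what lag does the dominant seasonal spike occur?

The largest autocorrelation is r_2 = 0.57, with weaker echoes at lags 4 (0.34) and 6 (0.15); the remaining lags stay at or below 0.10.
The dominant spike at lag 2 indicates a seasonal period of 2.

2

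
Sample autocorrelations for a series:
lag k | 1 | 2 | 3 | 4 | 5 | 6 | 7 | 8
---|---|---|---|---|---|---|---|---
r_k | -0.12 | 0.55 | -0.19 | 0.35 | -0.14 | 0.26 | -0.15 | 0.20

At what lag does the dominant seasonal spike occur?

2

The largest autocorrelation is r_2 = 0.55, with weaker echoes at lags 4 (0.35), 6 (0.26) and 8 (0.20); the remaining lags stay at or below -0.12.
The dominant spike at lag 2 indicates a seasonal period of 2.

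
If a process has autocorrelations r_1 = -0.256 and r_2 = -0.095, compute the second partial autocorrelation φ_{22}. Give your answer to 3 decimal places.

-0.172

φ_{22} = (r_2 − r_1²) / (1 − r_1²)
r_1² = (-0.256)² = 0.065536
Numerator = -0.095 − 0.0655 = -0.1605; denominator = 1 − 0.0655 = 0.9345
φ_{22} = -0.1605 / 0.9345 = -0.172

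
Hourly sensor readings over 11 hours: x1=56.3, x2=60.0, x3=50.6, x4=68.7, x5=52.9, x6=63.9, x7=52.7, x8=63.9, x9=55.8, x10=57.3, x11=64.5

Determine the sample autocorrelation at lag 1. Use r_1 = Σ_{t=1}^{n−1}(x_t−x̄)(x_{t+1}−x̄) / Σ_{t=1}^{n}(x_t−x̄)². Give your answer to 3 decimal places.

Mean x̄ = (56.3 + 60.0 + 50.6 + 68.7 + 52.9 + 63.9 + 52.7 + 63.9 + 55.8 + 57.3 + 64.5)/11 = 58.7818
Numerator Σ_{t=1}^{10}(x_t−x̄)(x_{t+1}−x̄) = -264.1521
Denominator Σ(x_t−x̄)² = 340.7164
r_1 = -264.1521 / 340.7164 = -0.775

-0.775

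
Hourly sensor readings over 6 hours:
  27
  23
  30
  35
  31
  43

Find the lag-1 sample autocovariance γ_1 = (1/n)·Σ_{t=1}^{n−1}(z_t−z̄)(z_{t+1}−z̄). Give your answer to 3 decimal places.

6.375

Mean z̄ = (27 + 23 + 30 + 35 + 31 + 43)/6 = 31.5000
Σ_{t=1}^{5}(z_t−z̄)(z_{t+1}−z̄) = 38.2500
γ_1 = 38.2500 / 6 = 6.375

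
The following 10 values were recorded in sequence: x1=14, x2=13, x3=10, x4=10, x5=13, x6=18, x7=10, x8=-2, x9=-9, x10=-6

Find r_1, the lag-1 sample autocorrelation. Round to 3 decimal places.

Mean x̄ = (14 + 13 + 10 + 10 + 13 + 18 + 10 − 2 − 9 − 6)/10 = 7.1000
Numerator Σ_{t=1}^{9}(x_t−x̄)(x_{t+1}−x̄) = 510.2900
Denominator Σ(x_t−x̄)² = 774.9000
r_1 = 510.2900 / 774.9000 = 0.659

0.659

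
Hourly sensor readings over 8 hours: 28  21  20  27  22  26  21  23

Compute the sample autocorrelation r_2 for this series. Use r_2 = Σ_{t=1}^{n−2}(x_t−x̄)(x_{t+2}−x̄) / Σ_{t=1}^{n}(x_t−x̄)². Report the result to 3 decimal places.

Mean x̄ = (28 + 21 + 20 + 27 + 22 + 26 + 21 + 23)/8 = 23.5000
Σ(x_t−x̄)(x_{t+2}−x̄) = (-15.7500) + (-8.7500) + (5.2500) + (8.7500) + (3.7500) + (-1.2500) = -8.0000
Denominator Σ(x_t−x̄)² = 66.0000
r_2 = -8.0000 / 66.0000 = -0.121

-0.121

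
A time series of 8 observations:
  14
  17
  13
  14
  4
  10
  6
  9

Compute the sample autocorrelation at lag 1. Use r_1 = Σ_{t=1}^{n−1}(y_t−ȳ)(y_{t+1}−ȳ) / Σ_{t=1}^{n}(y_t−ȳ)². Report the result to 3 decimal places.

Mean ȳ = (14 + 17 + 13 + 14 + 4 + 10 + 6 + 9)/8 = 10.8750
Deviations from mean: 3.1250, 6.1250, 2.1250, 3.1250, -6.8750, -0.8750, -4.8750, -1.8750
Σ(y_t−ȳ)(y_{t+1}−ȳ) = (19.1406) + (13.0156) + (6.6406) + (-21.4844) + (6.0156) + (4.2656) + (9.1406) = 36.7344
Denominator Σ(y_t−ȳ)² = 136.8750
r_1 = 36.7344 / 136.8750 = 0.268

0.268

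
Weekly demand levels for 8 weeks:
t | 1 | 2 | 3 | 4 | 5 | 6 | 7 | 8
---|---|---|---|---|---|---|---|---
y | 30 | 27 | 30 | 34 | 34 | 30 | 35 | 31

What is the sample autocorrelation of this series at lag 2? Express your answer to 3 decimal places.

Mean ȳ = (30 + 27 + 30 + 34 + 34 + 30 + 35 + 31)/8 = 31.3750
Deviations from mean: -1.3750, -4.3750, -1.3750, 2.6250, 2.6250, -1.3750, 3.6250, -0.3750
Σ(y_t−ȳ)(y_{t+2}−ȳ) = (1.8906) + (-11.4844) + (-3.6094) + (-3.6094) + (9.5156) + (0.5156) = -6.7813
Denominator Σ(y_t−ȳ)² = 51.8750
r_2 = -6.7813 / 51.8750 = -0.131

-0.131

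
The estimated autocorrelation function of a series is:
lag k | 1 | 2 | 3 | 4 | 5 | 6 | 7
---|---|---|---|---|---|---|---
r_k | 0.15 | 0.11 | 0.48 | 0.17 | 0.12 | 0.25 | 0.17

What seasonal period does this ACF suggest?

3

The largest autocorrelation is r_3 = 0.48, with a weaker echo at lag 6 (0.25); the remaining lags stay at or below 0.17.
The dominant spike at lag 3 indicates a seasonal period of 3.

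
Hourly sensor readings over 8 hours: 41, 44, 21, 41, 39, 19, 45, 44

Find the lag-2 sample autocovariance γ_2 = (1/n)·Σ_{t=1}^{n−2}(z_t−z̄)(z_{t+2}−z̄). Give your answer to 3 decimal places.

-32.141

Mean z̄ = (41 + 44 + 21 + 41 + 39 + 19 + 45 + 44)/8 = 36.7500
Σ_{t=1}^{6}(z_t−z̄)(z_{t+2}−z̄) = -257.1250
γ_2 = -257.1250 / 8 = -32.141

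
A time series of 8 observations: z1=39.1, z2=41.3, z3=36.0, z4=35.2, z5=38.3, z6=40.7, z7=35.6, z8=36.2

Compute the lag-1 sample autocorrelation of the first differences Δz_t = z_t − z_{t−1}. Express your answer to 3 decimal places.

-0.274

First differences Δz: 2.2, -5.3, -0.8, 3.1, 2.4, -5.1, 0.6
Mean of differences = -0.4143
Numerator Σ(Δz_t−Δz̄)(Δz_{t+1}−Δz̄) = -20.2931
Denominator Σ(Δz_t−Δz̄)² = 74.1086
r_1(Δz) = -20.2931 / 74.1086 = -0.274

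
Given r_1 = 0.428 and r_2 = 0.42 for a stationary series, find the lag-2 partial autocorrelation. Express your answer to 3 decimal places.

φ_{22} = (r_2 − r_1²) / (1 − r_1²)
r_1² = (0.428)² = 0.183184
Numerator = 0.42 − 0.1832 = 0.2368; denominator = 1 − 0.1832 = 0.8168
φ_{22} = 0.2368 / 0.8168 = 0.290

0.290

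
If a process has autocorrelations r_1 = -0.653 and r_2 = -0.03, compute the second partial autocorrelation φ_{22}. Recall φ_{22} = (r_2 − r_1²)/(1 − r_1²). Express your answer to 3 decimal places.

φ_{22} = (r_2 − r_1²) / (1 − r_1²)
r_1² = (-0.653)² = 0.426409
Numerator = -0.03 − 0.4264 = -0.4564; denominator = 1 − 0.4264 = 0.5736
φ_{22} = -0.4564 / 0.5736 = -0.796

-0.796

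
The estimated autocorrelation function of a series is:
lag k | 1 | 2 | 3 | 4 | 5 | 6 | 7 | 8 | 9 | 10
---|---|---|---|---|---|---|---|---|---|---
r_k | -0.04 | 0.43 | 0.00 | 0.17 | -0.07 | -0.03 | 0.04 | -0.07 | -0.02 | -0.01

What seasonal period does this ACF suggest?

2

The largest autocorrelation is r_2 = 0.43, with a weaker echo at lag 4 (0.17); the remaining lags stay at or below 0.04.
The dominant spike at lag 2 indicates a seasonal period of 2.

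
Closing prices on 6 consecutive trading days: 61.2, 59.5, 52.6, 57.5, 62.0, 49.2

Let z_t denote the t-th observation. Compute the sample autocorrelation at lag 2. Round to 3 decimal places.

Mean z̄ = (61.2 + 59.5 + 52.6 + 57.5 + 62.0 + 49.2)/6 = 57.0000
Deviations from mean: 4.2000, 2.5000, -4.4000, 0.5000, 5.0000, -7.8000
Σ(z_t−z̄)(z_{t+2}−z̄) = (-18.4800) + (1.2500) + (-22.0000) + (-3.9000) = -43.1300
Denominator Σ(z_t−z̄)² = 129.3400
r_2 = -43.1300 / 129.3400 = -0.333

-0.333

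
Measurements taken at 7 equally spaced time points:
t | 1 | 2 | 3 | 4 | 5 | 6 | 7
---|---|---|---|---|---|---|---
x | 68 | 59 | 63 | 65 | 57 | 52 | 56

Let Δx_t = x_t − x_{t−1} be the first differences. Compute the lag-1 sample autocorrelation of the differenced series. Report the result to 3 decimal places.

-0.231

First differences Δx: -9, 4, 2, -8, -5, 4
Mean of differences = -2.0000
Numerator Σ(Δx_t−Δx̄)(Δx_{t+1}−Δx̄) = -42.0000
Denominator Σ(Δx_t−Δx̄)² = 182.0000
r_1(Δx) = -42.0000 / 182.0000 = -0.231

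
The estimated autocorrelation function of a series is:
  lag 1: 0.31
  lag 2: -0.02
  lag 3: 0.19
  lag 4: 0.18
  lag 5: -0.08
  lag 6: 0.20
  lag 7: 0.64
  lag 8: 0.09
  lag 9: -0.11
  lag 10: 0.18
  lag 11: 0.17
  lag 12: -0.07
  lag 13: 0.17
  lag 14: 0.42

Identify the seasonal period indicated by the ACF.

The largest autocorrelation is r_7 = 0.64, with a weaker echo at lag 14 (0.42); the remaining lags stay at or below 0.31.
The dominant spike at lag 7 indicates a seasonal period of 7.

7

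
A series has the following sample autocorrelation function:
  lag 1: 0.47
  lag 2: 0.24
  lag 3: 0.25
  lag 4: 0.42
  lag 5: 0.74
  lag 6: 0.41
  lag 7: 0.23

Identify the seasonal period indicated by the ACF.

The largest autocorrelation is r_5 = 0.74; the remaining lags stay at or below 0.47. The elevated value at lag 1 (0.47), dropping to 0.24 at lag 2, reflects decaying short-term dependence rather than seasonality.
The dominant spike at lag 5 indicates a seasonal period of 5.

5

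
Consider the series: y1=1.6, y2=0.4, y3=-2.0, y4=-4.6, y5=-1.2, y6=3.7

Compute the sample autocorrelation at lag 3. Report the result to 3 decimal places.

Mean ȳ = (1.6 + 0.4 − 2.0 − 4.6 − 1.2 + 3.7)/6 = -0.3500
Numerator Σ_{t=1}^{3}(y_t−ȳ)(y_{t+3}−ȳ) = -15.6075
Denominator Σ(y_t−ȳ)² = 42.2750
r_3 = -15.6075 / 42.2750 = -0.369

-0.369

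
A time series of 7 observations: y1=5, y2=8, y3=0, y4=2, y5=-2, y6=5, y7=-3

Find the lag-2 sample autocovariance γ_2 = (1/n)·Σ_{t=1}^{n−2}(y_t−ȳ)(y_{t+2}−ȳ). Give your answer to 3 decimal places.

Mean ȳ = (5 + 8 + 0 + 2 − 2 + 5 − 3)/7 = 2.1429
Deviations: 2.8571, 5.8571, -2.1429, -0.1429, -4.1429, 2.8571, -5.1429
Σ_{t=1}^{5}(y_t−ȳ)(y_{t+2}−ȳ) = 22.8163
γ_2 = 22.8163 / 7 = 3.259

3.259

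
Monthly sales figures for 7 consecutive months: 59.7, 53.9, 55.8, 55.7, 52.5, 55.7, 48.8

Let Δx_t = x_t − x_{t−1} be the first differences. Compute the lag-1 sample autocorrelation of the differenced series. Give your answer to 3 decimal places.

-0.505

First differences Δx: -5.8, 1.9, -0.1, -3.2, 3.2, -6.9
Mean of differences = -1.8167
Numerator Σ(Δx_t−Δx̄)(Δx_{t+1}−Δx̄) = -43.2403
Denominator Σ(Δx_t−Δx̄)² = 85.5483
r_1(Δx) = -43.2403 / 85.5483 = -0.505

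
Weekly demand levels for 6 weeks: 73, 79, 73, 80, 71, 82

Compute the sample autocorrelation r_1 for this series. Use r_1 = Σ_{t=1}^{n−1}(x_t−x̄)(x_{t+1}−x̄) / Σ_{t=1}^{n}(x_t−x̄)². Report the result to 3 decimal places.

-0.772

Mean x̄ = (73 + 79 + 73 + 80 + 71 + 82)/6 = 76.3333
Deviations from mean: -3.3333, 2.6667, -3.3333, 3.6667, -5.3333, 5.6667
Numerator Σ_{t=1}^{5}(x_t−x̄)(x_{t+1}−x̄) = -79.7778
Denominator Σ(x_t−x̄)² = 103.3333
r_1 = -79.7778 / 103.3333 = -0.772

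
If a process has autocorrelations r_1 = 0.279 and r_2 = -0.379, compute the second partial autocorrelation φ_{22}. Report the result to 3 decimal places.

-0.495

φ_{22} = (r_2 − r_1²) / (1 − r_1²)
r_1² = (0.279)² = 0.077841
Numerator = -0.379 − 0.0778 = -0.4568; denominator = 1 − 0.0778 = 0.9222
φ_{22} = -0.4568 / 0.9222 = -0.495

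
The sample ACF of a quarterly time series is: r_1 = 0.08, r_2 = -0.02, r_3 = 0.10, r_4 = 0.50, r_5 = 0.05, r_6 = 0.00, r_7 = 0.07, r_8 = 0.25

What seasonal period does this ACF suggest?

The largest autocorrelation is r_4 = 0.50, with a weaker echo at lag 8 (0.25); the remaining lags stay at or below 0.10.
The dominant spike at lag 4 indicates a seasonal period of 4.

4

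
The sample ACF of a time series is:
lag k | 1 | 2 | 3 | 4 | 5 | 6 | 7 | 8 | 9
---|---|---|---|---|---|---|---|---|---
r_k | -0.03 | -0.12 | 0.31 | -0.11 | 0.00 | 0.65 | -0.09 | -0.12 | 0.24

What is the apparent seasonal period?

6

The largest autocorrelation is r_6 = 0.65; the remaining lags stay at or below 0.31.
The dominant spike at lag 6 indicates a seasonal period of 6.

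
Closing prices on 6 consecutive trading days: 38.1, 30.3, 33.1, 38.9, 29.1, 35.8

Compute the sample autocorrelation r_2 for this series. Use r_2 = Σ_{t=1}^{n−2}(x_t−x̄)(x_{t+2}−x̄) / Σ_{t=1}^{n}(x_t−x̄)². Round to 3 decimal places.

Mean x̄ = (38.1 + 30.3 + 33.1 + 38.9 + 29.1 + 35.8)/6 = 34.2167
Deviations from mean: 3.8833, -3.9167, -1.1167, 4.6833, -5.1167, 1.5833
Σ(x_t−x̄)(x_{t+2}−x̄) = (-4.3364) + (-18.3431) + (5.7136) + (7.4153) = -9.5506
Denominator Σ(x_t−x̄)² = 82.2883
r_2 = -9.5506 / 82.2883 = -0.116

-0.116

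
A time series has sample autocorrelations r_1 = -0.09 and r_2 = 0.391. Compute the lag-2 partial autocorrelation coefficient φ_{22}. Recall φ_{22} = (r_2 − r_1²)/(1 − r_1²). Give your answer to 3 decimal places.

φ_{22} = (r_2 − r_1²) / (1 − r_1²)
r_1² = (-0.09)² = 0.0081
Numerator = 0.391 − 0.0081 = 0.3829; denominator = 1 − 0.0081 = 0.9919
φ_{22} = 0.3829 / 0.9919 = 0.386

0.386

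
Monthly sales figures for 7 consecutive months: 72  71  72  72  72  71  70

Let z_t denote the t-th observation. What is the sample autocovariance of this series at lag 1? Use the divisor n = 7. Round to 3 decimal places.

0.076

Mean z̄ = (72 + 71 + 72 + 72 + 72 + 71 + 70)/7 = 71.4286
Deviations: 0.5714, -0.4286, 0.5714, 0.5714, 0.5714, -0.4286, -1.4286
Σ_{t=1}^{6}(z_t−z̄)(z_{t+1}−z̄) = 0.5306
γ_1 = 0.5306 / 7 = 0.076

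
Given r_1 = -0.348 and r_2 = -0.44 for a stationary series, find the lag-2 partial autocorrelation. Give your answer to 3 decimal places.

-0.638

φ_{22} = (r_2 − r_1²) / (1 − r_1²)
r_1² = (-0.348)² = 0.121104
Numerator = -0.44 − 0.1211 = -0.5611; denominator = 1 − 0.1211 = 0.8789
φ_{22} = -0.5611 / 0.8789 = -0.638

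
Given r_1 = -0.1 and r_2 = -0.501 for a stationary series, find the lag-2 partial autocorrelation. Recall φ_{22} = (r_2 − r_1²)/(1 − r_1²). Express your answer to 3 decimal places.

-0.516

φ_{22} = (r_2 − r_1²) / (1 − r_1²)
r_1² = (-0.1)² = 0.01
Numerator = -0.501 − 0.0100 = -0.5110; denominator = 1 − 0.0100 = 0.9900
φ_{22} = -0.5110 / 0.9900 = -0.516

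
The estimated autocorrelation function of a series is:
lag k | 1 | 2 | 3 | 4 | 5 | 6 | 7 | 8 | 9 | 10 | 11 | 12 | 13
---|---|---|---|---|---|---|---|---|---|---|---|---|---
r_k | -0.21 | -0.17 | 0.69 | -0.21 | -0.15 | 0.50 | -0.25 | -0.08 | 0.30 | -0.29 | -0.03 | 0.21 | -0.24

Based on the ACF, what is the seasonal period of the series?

The largest autocorrelation is r_3 = 0.69, with weaker echoes at lags 6 (0.50), 9 (0.30) and 12 (0.21); the remaining lags stay at or below -0.03.
The dominant spike at lag 3 indicates a seasonal period of 3.

3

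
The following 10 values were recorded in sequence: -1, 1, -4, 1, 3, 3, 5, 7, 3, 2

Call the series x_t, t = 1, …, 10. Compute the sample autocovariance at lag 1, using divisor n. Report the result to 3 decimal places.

3.800

Mean x̄ = (-1 + 1 − 4 + 1 + 3 + 3 + 5 + 7 + 3 + 2)/10 = 2.0000
Σ_{t=1}^{9}(x_t−x̄)(x_{t+1}−x̄) = 38.0000
γ_1 = 38.0000 / 10 = 3.800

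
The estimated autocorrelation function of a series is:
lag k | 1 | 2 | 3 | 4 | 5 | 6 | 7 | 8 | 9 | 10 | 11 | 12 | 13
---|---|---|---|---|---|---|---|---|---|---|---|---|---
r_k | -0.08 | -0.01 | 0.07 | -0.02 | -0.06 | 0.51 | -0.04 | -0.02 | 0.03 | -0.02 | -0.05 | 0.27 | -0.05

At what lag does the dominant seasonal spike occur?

6

The largest autocorrelation is r_6 = 0.51, with a weaker echo at lag 12 (0.27); the remaining lags stay at or below 0.07.
The dominant spike at lag 6 indicates a seasonal period of 6.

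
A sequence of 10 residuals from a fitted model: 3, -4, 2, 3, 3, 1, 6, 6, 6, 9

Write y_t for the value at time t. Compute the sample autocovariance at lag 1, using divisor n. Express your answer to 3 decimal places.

Mean ȳ = (3 − 4 + 2 + 3 + 3 + 1 + 6 + 6 + 6 + 9)/10 = 3.5000
Σ_{t=1}^{9}(y_t−ȳ)(y_{t+1}−ȳ) = 37.2500
γ_1 = 37.2500 / 10 = 3.725

3.725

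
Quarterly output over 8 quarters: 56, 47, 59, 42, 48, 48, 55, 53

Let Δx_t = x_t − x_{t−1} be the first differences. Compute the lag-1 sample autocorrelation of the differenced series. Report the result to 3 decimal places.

-0.706

First differences Δx: -9, 12, -17, 6, 0, 7, -2
Mean of differences = -0.4286
Numerator Σ(Δx_t−Δx̄)(Δx_{t+1}−Δx̄) = -424.7551
Denominator Σ(Δx_t−Δx̄)² = 601.7143
r_1(Δx) = -424.7551 / 601.7143 = -0.706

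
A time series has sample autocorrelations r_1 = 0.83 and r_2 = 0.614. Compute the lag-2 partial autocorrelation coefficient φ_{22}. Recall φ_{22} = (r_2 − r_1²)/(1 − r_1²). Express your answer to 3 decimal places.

-0.241

φ_{22} = (r_2 − r_1²) / (1 − r_1²)
r_1² = (0.83)² = 0.6889
Numerator = 0.614 − 0.6889 = -0.0749; denominator = 1 − 0.6889 = 0.3111
φ_{22} = -0.0749 / 0.3111 = -0.241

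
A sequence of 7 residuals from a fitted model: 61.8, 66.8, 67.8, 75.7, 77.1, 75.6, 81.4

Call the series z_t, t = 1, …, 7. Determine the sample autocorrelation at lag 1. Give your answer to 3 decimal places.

0.448

Mean z̄ = (61.8 + 66.8 + 67.8 + 75.7 + 77.1 + 75.6 + 81.4)/7 = 72.3143
Deviations from mean: -10.5143, -5.5143, -4.5143, 3.3857, 4.7857, 3.2857, 9.0857
Numerator Σ_{t=1}^{6}(z_t−z̄)(z_{t+1}−z̄) = 129.3684
Denominator Σ(z_t−z̄)² = 289.0486
r_1 = 129.3684 / 289.0486 = 0.448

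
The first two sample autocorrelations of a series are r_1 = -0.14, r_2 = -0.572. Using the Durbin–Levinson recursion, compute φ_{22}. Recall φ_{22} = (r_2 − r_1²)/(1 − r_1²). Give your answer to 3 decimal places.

-0.603

φ_{22} = (r_2 − r_1²) / (1 − r_1²)
r_1² = (-0.14)² = 0.0196
Numerator = -0.572 − 0.0196 = -0.5916; denominator = 1 − 0.0196 = 0.9804
φ_{22} = -0.5916 / 0.9804 = -0.603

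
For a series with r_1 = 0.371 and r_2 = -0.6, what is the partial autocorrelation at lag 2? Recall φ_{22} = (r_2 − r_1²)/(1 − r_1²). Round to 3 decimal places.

-0.855

φ_{22} = (r_2 − r_1²) / (1 − r_1²)
r_1² = (0.371)² = 0.137641
Numerator = -0.6 − 0.1376 = -0.7376; denominator = 1 − 0.1376 = 0.8624
φ_{22} = -0.7376 / 0.8624 = -0.855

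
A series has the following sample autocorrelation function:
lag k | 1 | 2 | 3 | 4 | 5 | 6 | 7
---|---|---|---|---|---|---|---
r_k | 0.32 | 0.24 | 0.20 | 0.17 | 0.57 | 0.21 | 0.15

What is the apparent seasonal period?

The largest autocorrelation is r_5 = 0.57; the remaining lags stay at or below 0.32. The elevated value at lag 1 (0.32), dropping to 0.24 at lag 2, reflects decaying short-term dependence rather than seasonality.
The dominant spike at lag 5 indicates a seasonal period of 5.

5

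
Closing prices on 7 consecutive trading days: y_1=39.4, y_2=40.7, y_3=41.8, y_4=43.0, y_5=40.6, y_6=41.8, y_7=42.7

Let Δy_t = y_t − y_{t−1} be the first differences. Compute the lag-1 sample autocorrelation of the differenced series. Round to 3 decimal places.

-0.269

First differences Δy: 1.3, 1.1, 1.2, -2.4, 1.2, 0.9
Mean of differences = 0.5500
Numerator Σ(Δy_t−Δȳ)(Δy_{t+1}−Δȳ) = -2.8375
Denominator Σ(Δy_t−Δȳ)² = 10.5350
r_1(Δy) = -2.8375 / 10.5350 = -0.269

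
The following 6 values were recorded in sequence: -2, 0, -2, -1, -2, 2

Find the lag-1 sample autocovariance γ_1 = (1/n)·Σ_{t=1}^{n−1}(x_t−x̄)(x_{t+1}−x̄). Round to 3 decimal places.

-0.810

Mean x̄ = (-2 + 0 − 2 − 1 − 2 + 2)/6 = -0.8333
Deviations: -1.1667, 0.8333, -1.1667, -0.1667, -1.1667, 2.8333
Σ_{t=1}^{5}(x_t−x̄)(x_{t+1}−x̄) = -4.8611
γ_1 = -4.8611 / 6 = -0.810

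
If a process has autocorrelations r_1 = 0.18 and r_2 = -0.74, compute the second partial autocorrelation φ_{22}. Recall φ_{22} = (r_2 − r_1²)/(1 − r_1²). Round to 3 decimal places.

φ_{22} = (r_2 − r_1²) / (1 − r_1²)
r_1² = (0.18)² = 0.0324
Numerator = -0.74 − 0.0324 = -0.7724; denominator = 1 − 0.0324 = 0.9676
φ_{22} = -0.7724 / 0.9676 = -0.798

-0.798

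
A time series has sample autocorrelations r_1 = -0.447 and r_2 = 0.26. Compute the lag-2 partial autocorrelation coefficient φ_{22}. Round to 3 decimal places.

φ_{22} = (r_2 − r_1²) / (1 − r_1²)
r_1² = (-0.447)² = 0.199809
Numerator = 0.26 − 0.1998 = 0.0602; denominator = 1 − 0.1998 = 0.8002
φ_{22} = 0.0602 / 0.8002 = 0.075

0.075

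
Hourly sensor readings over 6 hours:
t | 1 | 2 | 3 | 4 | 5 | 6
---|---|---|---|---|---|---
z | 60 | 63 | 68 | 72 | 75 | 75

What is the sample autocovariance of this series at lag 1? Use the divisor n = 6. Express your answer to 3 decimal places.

18.551

Mean z̄ = (60 + 63 + 68 + 72 + 75 + 75)/6 = 68.8333
Deviations: -8.8333, -5.8333, -0.8333, 3.1667, 6.1667, 6.1667
Σ_{t=1}^{5}(z_t−z̄)(z_{t+1}−z̄) = 111.3056
γ_1 = 111.3056 / 6 = 18.551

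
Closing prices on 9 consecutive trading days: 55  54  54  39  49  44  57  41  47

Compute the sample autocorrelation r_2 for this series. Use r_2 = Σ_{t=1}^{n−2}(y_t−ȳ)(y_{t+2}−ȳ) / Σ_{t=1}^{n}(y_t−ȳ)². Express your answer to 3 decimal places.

Mean ȳ = (55 + 54 + 54 + 39 + 49 + 44 + 57 + 41 + 47)/9 = 48.8889
Σ(y_t−ȳ)(y_{t+2}−ȳ) = (31.2346) + (-50.5432) + (0.5679) + (48.3457) + (0.9012) + (38.5679) + (-15.3210) = 53.7531
Denominator Σ(y_t−ȳ)² = 342.8889
r_2 = 53.7531 / 342.8889 = 0.157

0.157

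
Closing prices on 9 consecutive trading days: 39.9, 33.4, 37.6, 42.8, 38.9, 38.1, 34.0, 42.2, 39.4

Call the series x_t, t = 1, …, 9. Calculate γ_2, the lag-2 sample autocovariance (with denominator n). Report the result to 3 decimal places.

Mean x̄ = (39.9 + 33.4 + 37.6 + 42.8 + 38.9 + 38.1 + 34.0 + 42.2 + 39.4)/9 = 38.4778
Σ_{t=1}^{7}(x_t−x̄)(x_{t+2}−x̄) = -32.6254
γ_2 = -32.6254 / 9 = -3.625

-3.625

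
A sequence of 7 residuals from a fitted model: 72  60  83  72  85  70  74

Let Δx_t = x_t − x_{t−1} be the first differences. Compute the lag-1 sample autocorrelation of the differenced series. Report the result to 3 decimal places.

First differences Δx: -12, 23, -11, 13, -15, 4
Mean of differences = 0.3333
Numerator Σ(Δx_t−Δx̄)(Δx_{t+1}−Δx̄) = -930.4444
Denominator Σ(Δx_t−Δx̄)² = 1203.3333
r_1(Δx) = -930.4444 / 1203.3333 = -0.773

-0.773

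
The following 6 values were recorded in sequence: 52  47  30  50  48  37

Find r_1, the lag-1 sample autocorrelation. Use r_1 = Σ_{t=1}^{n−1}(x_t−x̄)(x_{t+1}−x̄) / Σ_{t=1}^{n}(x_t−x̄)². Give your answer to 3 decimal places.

-0.286

Mean x̄ = (52 + 47 + 30 + 50 + 48 + 37)/6 = 44.0000
Deviations from mean: 8.0000, 3.0000, -14.0000, 6.0000, 4.0000, -7.0000
Σ(x_t−x̄)(x_{t+1}−x̄) = (24.0000) + (-42.0000) + (-84.0000) + (24.0000) + (-28.0000) = -106.0000
Denominator Σ(x_t−x̄)² = 370.0000
r_1 = -106.0000 / 370.0000 = -0.286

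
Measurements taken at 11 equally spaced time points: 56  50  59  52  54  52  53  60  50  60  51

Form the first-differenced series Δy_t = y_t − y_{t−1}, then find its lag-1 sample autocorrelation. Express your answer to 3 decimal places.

-0.767

First differences Δy: -6, 9, -7, 2, -2, 1, 7, -10, 10, -9
Mean of differences = -0.5000
Numerator Σ(Δy_t−Δȳ)(Δy_{t+1}−Δȳ) = -385.2500
Denominator Σ(Δy_t−Δȳ)² = 502.5000
r_1(Δy) = -385.2500 / 502.5000 = -0.767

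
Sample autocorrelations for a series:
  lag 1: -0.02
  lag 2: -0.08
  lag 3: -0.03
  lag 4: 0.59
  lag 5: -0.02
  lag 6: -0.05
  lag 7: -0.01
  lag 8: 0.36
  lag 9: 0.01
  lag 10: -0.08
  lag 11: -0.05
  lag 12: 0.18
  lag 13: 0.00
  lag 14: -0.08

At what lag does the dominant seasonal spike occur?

The largest autocorrelation is r_4 = 0.59, with weaker echoes at lags 8 (0.36) and 12 (0.18); the remaining lags stay at or below 0.01.
The dominant spike at lag 4 indicates a seasonal period of 4.

4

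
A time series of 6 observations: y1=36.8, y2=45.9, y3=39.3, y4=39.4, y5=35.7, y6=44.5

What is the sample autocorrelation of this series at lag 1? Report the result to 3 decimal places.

Mean ȳ = (36.8 + 45.9 + 39.3 + 39.4 + 35.7 + 44.5)/6 = 40.2667
Deviations from mean: -3.4667, 5.6333, -0.9667, -0.8667, -4.5667, 4.2333
Σ(y_t−ȳ)(y_{t+1}−ȳ) = (-19.5289) + (-5.4456) + (0.8378) + (3.9578) + (-19.3322) = -39.5111
Denominator Σ(y_t−ȳ)² = 84.2133
r_1 = -39.5111 / 84.2133 = -0.469

-0.469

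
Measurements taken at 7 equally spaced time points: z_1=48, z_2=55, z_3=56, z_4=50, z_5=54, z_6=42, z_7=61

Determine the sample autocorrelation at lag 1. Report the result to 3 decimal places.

-0.528

Mean z̄ = (48 + 55 + 56 + 50 + 54 + 42 + 61)/7 = 52.2857
Deviations from mean: -4.2857, 2.7143, 3.7143, -2.2857, 1.7143, -10.2857, 8.7143
Σ(z_t−z̄)(z_{t+1}−z̄) = (-11.6327) + (10.0816) + (-8.4898) + (-3.9184) + (-17.6327) + (-89.6327) = -121.2245
Denominator Σ(z_t−z̄)² = 229.4286
r_1 = -121.2245 / 229.4286 = -0.528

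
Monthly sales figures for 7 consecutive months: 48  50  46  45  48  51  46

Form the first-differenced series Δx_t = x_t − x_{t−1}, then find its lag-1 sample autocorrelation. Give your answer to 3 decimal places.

First differences Δx: 2, -4, -1, 3, 3, -5
Mean of differences = -0.3333
Numerator Σ(Δx_t−Δx̄)(Δx_{t+1}−Δx̄) = -12.7778
Denominator Σ(Δx_t−Δx̄)² = 63.3333
r_1(Δx) = -12.7778 / 63.3333 = -0.202

-0.202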